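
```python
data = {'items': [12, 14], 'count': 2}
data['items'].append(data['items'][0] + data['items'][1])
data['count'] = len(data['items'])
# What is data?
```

After line 1: data = {'items': [12, 14], 'count': 2}
After line 2 (append 12 + 14 = 26): data = {'items': [12, 14, 26], 'count': 2}
After line 3 (count = len(items) = 3): data = {'items': [12, 14, 26], 'count': 3}

{'items': [12, 14, 26], 'count': 3}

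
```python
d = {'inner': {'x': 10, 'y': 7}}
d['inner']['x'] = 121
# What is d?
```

After line 1: d = {'inner': {'x': 10, 'y': 7}}
After line 2 (inner x overwritten): d = {'inner': {'x': 121, 'y': 7}}

{'inner': {'x': 121, 'y': 7}}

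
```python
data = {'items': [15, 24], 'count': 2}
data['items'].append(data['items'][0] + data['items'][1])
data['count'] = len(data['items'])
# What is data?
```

After line 1: data = {'items': [15, 24], 'count': 2}
After line 2 (append 15 + 24 = 39): data = {'items': [15, 24, 39], 'count': 2}
After line 3 (count = len(items) = 3): data = {'items': [15, 24, 39], 'count': 3}

{'items': [15, 24, 39], 'count': 3}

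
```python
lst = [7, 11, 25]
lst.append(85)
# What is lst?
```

[7, 11, 25, 85]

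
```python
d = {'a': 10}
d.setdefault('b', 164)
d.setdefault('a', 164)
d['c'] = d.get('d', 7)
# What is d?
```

After line 1: d = {'a': 10}
After line 2 (setdefault adds 'b'=164): d = {'a': 10, 'b': 164}
After line 3 (setdefault 'a' no-op, already exists): d = {'a': 10, 'b': 164}
After line 4 (get('d', 7) returns default since 'd' not in d): d = {'a': 10, 'b': 164, 'c': 7}

{'a': 10, 'b': 164, 'c': 7}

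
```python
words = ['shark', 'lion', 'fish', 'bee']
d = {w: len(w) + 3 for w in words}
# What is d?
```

{'shark': 8, 'lion': 7, 'fish': 7, 'bee': 6}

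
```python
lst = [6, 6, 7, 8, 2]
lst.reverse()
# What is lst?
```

[2, 8, 7, 6, 6]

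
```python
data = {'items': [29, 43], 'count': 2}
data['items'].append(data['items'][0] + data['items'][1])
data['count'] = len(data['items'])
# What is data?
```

After line 1: data = {'items': [29, 43], 'count': 2}
After line 2 (append 29 + 43 = 72): data = {'items': [29, 43, 72], 'count': 2}
After line 3 (count = len(items) = 3): data = {'items': [29, 43, 72], 'count': 3}

{'items': [29, 43, 72], 'count': 3}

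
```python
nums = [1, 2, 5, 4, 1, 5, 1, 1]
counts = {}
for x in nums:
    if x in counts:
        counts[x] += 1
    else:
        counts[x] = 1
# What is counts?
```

Initial: counts = {}, nums = [1, 2, 5, 4, 1, 5, 1, 1]
See 1: counts = {1: 1}
See 2: counts = {1: 1, 2: 1}
See 5: counts = {1: 1, 2: 1, 5: 1}
See 4: counts = {1: 1, 2: 1, 5: 1, 4: 1}
See 1: counts = {1: 2, 2: 1, 5: 1, 4: 1}
See 5: counts = {1: 2, 2: 1, 5: 2, 4: 1}
See 1: counts = {1: 3, 2: 1, 5: 2, 4: 1}
See 1: counts = {1: 4, 2: 1, 5: 2, 4: 1}

{1: 4, 2: 1, 5: 2, 4: 1}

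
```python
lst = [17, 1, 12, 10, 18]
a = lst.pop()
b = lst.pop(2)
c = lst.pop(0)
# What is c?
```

After line 1: lst = [17, 1, 12, 10, 18]
After line 2 (pop() -> a = 18): lst = [17, 1, 12, 10]
After line 3 (pop(2) -> b = 12): lst = [17, 1, 10]
After line 4 (pop(0) -> c = 17): lst = [1, 10]

17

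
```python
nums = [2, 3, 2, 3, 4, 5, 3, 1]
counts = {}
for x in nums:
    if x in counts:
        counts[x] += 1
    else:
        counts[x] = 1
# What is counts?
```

Initial: counts = {}, nums = [2, 3, 2, 3, 4, 5, 3, 1]
See 2: counts = {2: 1}
See 3: counts = {2: 1, 3: 1}
See 2: counts = {2: 2, 3: 1}
See 3: counts = {2: 2, 3: 2}
See 4: counts = {2: 2, 3: 2, 4: 1}
See 5: counts = {2: 2, 3: 2, 4: 1, 5: 1}
See 3: counts = {2: 2, 3: 3, 4: 1, 5: 1}
See 1: counts = {2: 2, 3: 3, 4: 1, 5: 1, 1: 1}

{2: 2, 3: 3, 4: 1, 5: 1, 1: 1}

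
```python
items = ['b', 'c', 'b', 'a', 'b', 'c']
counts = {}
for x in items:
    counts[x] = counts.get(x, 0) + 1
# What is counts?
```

Initial: counts = {}, items = ['b', 'c', 'b', 'a', 'b', 'c']
See 'b': counts = {'b': 1}
See 'c': counts = {'b': 1, 'c': 1}
See 'b': counts = {'b': 2, 'c': 1}
See 'a': counts = {'b': 2, 'c': 1, 'a': 1}
See 'b': counts = {'b': 3, 'c': 1, 'a': 1}
See 'c': counts = {'b': 3, 'c': 2, 'a': 1}

{'b': 3, 'c': 2, 'a': 1}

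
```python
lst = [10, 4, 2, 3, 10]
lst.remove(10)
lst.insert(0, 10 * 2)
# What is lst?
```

After line 1: lst = [10, 4, 2, 3, 10]
After line 2 (remove first 10): lst = [4, 2, 3, 10]
After line 3 (insert 20 at index 0): lst = [20, 4, 2, 3, 10]

[20, 4, 2, 3, 10]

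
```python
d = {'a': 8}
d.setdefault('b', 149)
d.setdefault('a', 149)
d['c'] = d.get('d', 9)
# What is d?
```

After line 1: d = {'a': 8}
After line 2 (setdefault adds 'b'=149): d = {'a': 8, 'b': 149}
After line 3 (setdefault 'a' no-op, already exists): d = {'a': 8, 'b': 149}
After line 4 (get('d', 9) returns default since 'd' not in d): d = {'a': 8, 'b': 149, 'c': 9}

{'a': 8, 'b': 149, 'c': 9}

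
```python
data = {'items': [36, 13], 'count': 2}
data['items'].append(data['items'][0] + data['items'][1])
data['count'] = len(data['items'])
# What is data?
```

After line 1: data = {'items': [36, 13], 'count': 2}
After line 2 (append 36 + 13 = 49): data = {'items': [36, 13, 49], 'count': 2}
After line 3 (count = len(items) = 3): data = {'items': [36, 13, 49], 'count': 3}

{'items': [36, 13, 49], 'count': 3}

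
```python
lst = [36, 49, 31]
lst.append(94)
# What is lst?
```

[36, 49, 31, 94]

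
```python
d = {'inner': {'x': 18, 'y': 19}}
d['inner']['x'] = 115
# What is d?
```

After line 1: d = {'inner': {'x': 18, 'y': 19}}
After line 2 (inner x overwritten): d = {'inner': {'x': 115, 'y': 19}}

{'inner': {'x': 115, 'y': 19}}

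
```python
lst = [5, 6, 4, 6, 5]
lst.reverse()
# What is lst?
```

[5, 6, 4, 6, 5]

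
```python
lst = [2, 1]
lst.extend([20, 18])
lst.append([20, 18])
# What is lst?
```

After line 1: lst = [2, 1]
After line 2 (extend unpacks [20, 18]): lst = [2, 1, 20, 18]
After line 3 (append adds [20, 18] as single element): lst = [2, 1, 20, 18, [20, 18]]

[2, 1, 20, 18, [20, 18]]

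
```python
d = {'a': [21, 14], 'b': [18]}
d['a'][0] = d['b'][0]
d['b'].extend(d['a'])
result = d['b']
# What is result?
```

After line 1: d = {'a': [21, 14], 'b': [18]}
After line 2 (a[0] = b[0] = 18): d = {'a': [18, 14], 'b': [18]}
After line 3 (b.extend(a) appends [18, 14]): d = {'a': [18, 14], 'b': [18, 18, 14]}
After line 4: result = d['b'] = [18, 18, 14]

[18, 18, 14]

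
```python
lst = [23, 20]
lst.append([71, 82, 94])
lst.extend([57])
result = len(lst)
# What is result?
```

After line 1: lst = [23, 20]
After line 2 (append adds [71, 82, 94] as single element): lst = [23, 20, [71, 82, 94]]
After line 3 (extend unpacks [57], adds 57): lst = [23, 20, [71, 82, 94], 57]
After line 4: result = len(lst) = 4

4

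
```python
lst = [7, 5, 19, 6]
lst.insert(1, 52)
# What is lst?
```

[7, 52, 5, 19, 6]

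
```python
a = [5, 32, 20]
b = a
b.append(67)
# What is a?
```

After line 1: a = [5, 32, 20]
After line 2 (b = a is an alias, same object): a = [5, 32, 20], b = [5, 32, 20]
After line 3 (b.append mutates the shared list): a = [5, 32, 20, 67], b = [5, 32, 20, 67]

[5, 32, 20, 67]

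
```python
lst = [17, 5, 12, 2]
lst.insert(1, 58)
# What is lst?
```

[17, 58, 5, 12, 2]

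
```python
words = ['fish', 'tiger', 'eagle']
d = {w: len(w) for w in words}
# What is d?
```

{'fish': 4, 'tiger': 5, 'eagle': 5}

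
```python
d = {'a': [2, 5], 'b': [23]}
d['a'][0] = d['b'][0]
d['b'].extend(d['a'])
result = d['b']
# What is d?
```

After line 1: d = {'a': [2, 5], 'b': [23]}
After line 2 (a[0] = b[0] = 23): d = {'a': [23, 5], 'b': [23]}
After line 3 (b.extend(a) appends [23, 5]): d = {'a': [23, 5], 'b': [23, 23, 5]}
After line 4: result = d['b'] = [23, 23, 5]

{'a': [23, 5], 'b': [23, 23, 5]}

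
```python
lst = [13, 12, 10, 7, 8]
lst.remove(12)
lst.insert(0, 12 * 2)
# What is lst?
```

After line 1: lst = [13, 12, 10, 7, 8]
After line 2 (remove first 12): lst = [13, 10, 7, 8]
After line 3 (insert 24 at index 0): lst = [24, 13, 10, 7, 8]

[24, 13, 10, 7, 8]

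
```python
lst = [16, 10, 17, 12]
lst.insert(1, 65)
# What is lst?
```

[16, 65, 10, 17, 12]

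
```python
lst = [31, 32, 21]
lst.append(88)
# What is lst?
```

[31, 32, 21, 88]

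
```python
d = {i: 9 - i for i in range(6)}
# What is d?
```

{0: 9, 1: 8, 2: 7, 3: 6, 4: 5, 5: 4}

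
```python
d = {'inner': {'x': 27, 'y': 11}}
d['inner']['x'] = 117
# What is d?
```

After line 1: d = {'inner': {'x': 27, 'y': 11}}
After line 2 (inner x overwritten): d = {'inner': {'x': 117, 'y': 11}}

{'inner': {'x': 117, 'y': 11}}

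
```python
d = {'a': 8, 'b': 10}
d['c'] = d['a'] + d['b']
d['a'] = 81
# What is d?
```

After line 1: d = {'a': 8, 'b': 10}
After line 2 (d['c'] = 8 + 10): d = {'a': 8, 'b': 10, 'c': 18}
After line 3: d = {'a': 81, 'b': 10, 'c': 18}

{'a': 81, 'b': 10, 'c': 18}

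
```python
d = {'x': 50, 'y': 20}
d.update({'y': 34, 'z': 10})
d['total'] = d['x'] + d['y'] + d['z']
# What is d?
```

After line 1: d = {'x': 50, 'y': 20}
After line 2 (y overwritten, z added): d = {'x': 50, 'y': 34, 'z': 10}
After line 3 (total = 50 + 34 + 10 = 94): d = {'x': 50, 'y': 34, 'z': 10, 'total': 94}

{'x': 50, 'y': 34, 'z': 10, 'total': 94}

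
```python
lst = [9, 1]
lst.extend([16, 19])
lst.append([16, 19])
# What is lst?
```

After line 1: lst = [9, 1]
After line 2 (extend unpacks [16, 19]): lst = [9, 1, 16, 19]
After line 3 (append adds [16, 19] as single element): lst = [9, 1, 16, 19, [16, 19]]

[9, 1, 16, 19, [16, 19]]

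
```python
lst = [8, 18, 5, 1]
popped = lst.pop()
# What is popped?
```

1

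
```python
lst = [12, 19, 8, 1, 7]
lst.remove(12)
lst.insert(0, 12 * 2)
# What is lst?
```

After line 1: lst = [12, 19, 8, 1, 7]
After line 2 (remove first 12): lst = [19, 8, 1, 7]
After line 3 (insert 24 at index 0): lst = [24, 19, 8, 1, 7]

[24, 19, 8, 1, 7]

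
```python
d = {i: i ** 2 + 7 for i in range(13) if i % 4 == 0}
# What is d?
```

{0: 7, 4: 23, 8: 71, 12: 151}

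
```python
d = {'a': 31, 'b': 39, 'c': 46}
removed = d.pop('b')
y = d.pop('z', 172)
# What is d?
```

After line 1: d = {'a': 31, 'b': 39, 'c': 46}
After line 2 (pop 'b' returns 39): d = {'a': 31, 'c': 46}, removed = 39
After line 3 (pop 'z' missing, returns default 172): d = {'a': 31, 'c': 46}, y = 172

{'a': 31, 'c': 46}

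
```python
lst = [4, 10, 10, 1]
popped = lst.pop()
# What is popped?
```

1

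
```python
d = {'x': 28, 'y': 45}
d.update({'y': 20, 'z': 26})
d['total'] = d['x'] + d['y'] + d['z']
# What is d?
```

After line 1: d = {'x': 28, 'y': 45}
After line 2 (y overwritten, z added): d = {'x': 28, 'y': 20, 'z': 26}
After line 3 (total = 28 + 20 + 26 = 74): d = {'x': 28, 'y': 20, 'z': 26, 'total': 74}

{'x': 28, 'y': 20, 'z': 26, 'total': 74}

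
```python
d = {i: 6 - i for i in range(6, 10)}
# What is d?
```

{6: 0, 7: -1, 8: -2, 9: -3}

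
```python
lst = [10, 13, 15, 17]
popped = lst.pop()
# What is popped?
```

17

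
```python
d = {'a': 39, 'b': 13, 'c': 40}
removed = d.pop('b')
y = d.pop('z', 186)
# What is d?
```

After line 1: d = {'a': 39, 'b': 13, 'c': 40}
After line 2 (pop 'b' returns 13): d = {'a': 39, 'c': 40}, removed = 13
After line 3 (pop 'z' missing, returns default 186): d = {'a': 39, 'c': 40}, y = 186

{'a': 39, 'c': 40}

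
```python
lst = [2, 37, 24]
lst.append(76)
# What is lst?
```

[2, 37, 24, 76]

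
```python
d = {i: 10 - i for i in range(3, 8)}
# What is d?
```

{3: 7, 4: 6, 5: 5, 6: 4, 7: 3}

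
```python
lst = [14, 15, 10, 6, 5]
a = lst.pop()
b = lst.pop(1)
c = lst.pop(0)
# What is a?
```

After line 1: lst = [14, 15, 10, 6, 5]
After line 2 (pop() -> a = 5): lst = [14, 15, 10, 6]
After line 3 (pop(1) -> b = 15): lst = [14, 10, 6]
After line 4 (pop(0) -> c = 14): lst = [10, 6]

5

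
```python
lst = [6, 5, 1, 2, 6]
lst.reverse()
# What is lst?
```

[6, 2, 1, 5, 6]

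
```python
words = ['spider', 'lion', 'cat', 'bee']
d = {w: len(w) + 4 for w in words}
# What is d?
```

{'spider': 10, 'lion': 8, 'cat': 7, 'bee': 7}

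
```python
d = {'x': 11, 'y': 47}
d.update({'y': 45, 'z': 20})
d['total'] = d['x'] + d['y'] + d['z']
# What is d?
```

After line 1: d = {'x': 11, 'y': 47}
After line 2 (y overwritten, z added): d = {'x': 11, 'y': 45, 'z': 20}
After line 3 (total = 11 + 45 + 20 = 76): d = {'x': 11, 'y': 45, 'z': 20, 'total': 76}

{'x': 11, 'y': 45, 'z': 20, 'total': 76}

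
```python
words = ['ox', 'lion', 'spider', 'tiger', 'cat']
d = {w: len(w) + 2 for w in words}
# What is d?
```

{'ox': 4, 'lion': 6, 'spider': 8, 'tiger': 7, 'cat': 5}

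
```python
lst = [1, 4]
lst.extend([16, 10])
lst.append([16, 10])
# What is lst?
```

After line 1: lst = [1, 4]
After line 2 (extend unpacks [16, 10]): lst = [1, 4, 16, 10]
After line 3 (append adds [16, 10] as single element): lst = [1, 4, 16, 10, [16, 10]]

[1, 4, 16, 10, [16, 10]]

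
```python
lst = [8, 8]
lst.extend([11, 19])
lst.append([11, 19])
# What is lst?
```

After line 1: lst = [8, 8]
After line 2 (extend unpacks [11, 19]): lst = [8, 8, 11, 19]
After line 3 (append adds [11, 19] as single element): lst = [8, 8, 11, 19, [11, 19]]

[8, 8, 11, 19, [11, 19]]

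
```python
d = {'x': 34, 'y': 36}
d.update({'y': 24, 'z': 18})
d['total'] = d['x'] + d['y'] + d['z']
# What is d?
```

After line 1: d = {'x': 34, 'y': 36}
After line 2 (y overwritten, z added): d = {'x': 34, 'y': 24, 'z': 18}
After line 3 (total = 34 + 24 + 18 = 76): d = {'x': 34, 'y': 24, 'z': 18, 'total': 76}

{'x': 34, 'y': 24, 'z': 18, 'total': 76}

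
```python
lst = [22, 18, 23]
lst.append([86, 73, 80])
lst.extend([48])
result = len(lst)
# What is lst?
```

After line 1: lst = [22, 18, 23]
After line 2 (append adds [86, 73, 80] as single element): lst = [22, 18, 23, [86, 73, 80]]
After line 3 (extend unpacks [48], adds 48): lst = [22, 18, 23, [86, 73, 80], 48]
After line 4: result = len(lst) = 5

[22, 18, 23, [86, 73, 80], 48]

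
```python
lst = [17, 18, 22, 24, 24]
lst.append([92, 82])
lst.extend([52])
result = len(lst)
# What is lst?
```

After line 1: lst = [17, 18, 22, 24, 24]
After line 2 (append adds [92, 82] as single element): lst = [17, 18, 22, 24, 24, [92, 82]]
After line 3 (extend unpacks [52], adds 52): lst = [17, 18, 22, 24, 24, [92, 82], 52]
After line 4: result = len(lst) = 7

[17, 18, 22, 24, 24, [92, 82], 52]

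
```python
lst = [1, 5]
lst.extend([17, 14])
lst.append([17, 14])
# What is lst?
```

After line 1: lst = [1, 5]
After line 2 (extend unpacks [17, 14]): lst = [1, 5, 17, 14]
After line 3 (append adds [17, 14] as single element): lst = [1, 5, 17, 14, [17, 14]]

[1, 5, 17, 14, [17, 14]]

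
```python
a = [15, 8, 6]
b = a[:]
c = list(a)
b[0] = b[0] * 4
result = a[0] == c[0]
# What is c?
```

After line 1: a = [15, 8, 6]
After line 2 (b = a[:], copy): a = [15, 8, 6], b = [15, 8, 6]
After line 3 (c = list(a) is a copy, new object): c = [15, 8, 6]
After line 4 (b[0] = 15 * 4 = 60; only b mutates (copy)): a = [15, 8, 6], b = [60, 8, 6], c = [15, 8, 6]
After line 5 (a[0] = 15, c[0] = 15; result = True)

[15, 8, 6]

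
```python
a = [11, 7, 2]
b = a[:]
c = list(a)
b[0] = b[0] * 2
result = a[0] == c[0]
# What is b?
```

After line 1: a = [11, 7, 2]
After line 2 (b = a[:], copy): a = [11, 7, 2], b = [11, 7, 2]
After line 3 (c = list(a) is a copy, new object): c = [11, 7, 2]
After line 4 (b[0] = 11 * 2 = 22; only b mutates (copy)): a = [11, 7, 2], b = [22, 7, 2], c = [11, 7, 2]
After line 5 (a[0] = 11, c[0] = 11; result = True)

[22, 7, 2]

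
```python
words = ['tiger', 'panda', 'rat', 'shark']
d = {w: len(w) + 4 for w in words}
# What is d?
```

{'tiger': 9, 'panda': 9, 'rat': 7, 'shark': 9}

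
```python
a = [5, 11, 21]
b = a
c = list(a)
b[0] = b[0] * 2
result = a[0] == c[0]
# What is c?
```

After line 1: a = [5, 11, 21]
After line 2 (b = a, alias): a = [5, 11, 21], b = [5, 11, 21]
After line 3 (c = list(a) is a copy, new object): c = [5, 11, 21]
After line 4 (b[0] = 5 * 2 = 10; mutates shared a/b): a = b = [10, 11, 21], c = [5, 11, 21]
After line 5 (a[0] = 10, c[0] = 5; result = False)

[5, 11, 21]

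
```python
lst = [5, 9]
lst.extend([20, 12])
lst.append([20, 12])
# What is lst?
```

After line 1: lst = [5, 9]
After line 2 (extend unpacks [20, 12]): lst = [5, 9, 20, 12]
After line 3 (append adds [20, 12] as single element): lst = [5, 9, 20, 12, [20, 12]]

[5, 9, 20, 12, [20, 12]]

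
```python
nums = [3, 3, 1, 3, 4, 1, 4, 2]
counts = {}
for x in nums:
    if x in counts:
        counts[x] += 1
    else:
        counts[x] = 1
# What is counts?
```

Initial: counts = {}, nums = [3, 3, 1, 3, 4, 1, 4, 2]
See 3: counts = {3: 1}
See 3: counts = {3: 2}
See 1: counts = {3: 2, 1: 1}
See 3: counts = {3: 3, 1: 1}
See 4: counts = {3: 3, 1: 1, 4: 1}
See 1: counts = {3: 3, 1: 2, 4: 1}
See 4: counts = {3: 3, 1: 2, 4: 2}
See 2: counts = {3: 3, 1: 2, 4: 2, 2: 1}

{3: 3, 1: 2, 4: 2, 2: 1}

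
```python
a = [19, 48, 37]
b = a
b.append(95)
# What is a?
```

After line 1: a = [19, 48, 37]
After line 2 (b = a is an alias, same object): a = [19, 48, 37], b = [19, 48, 37]
After line 3 (b.append mutates the shared list): a = [19, 48, 37, 95], b = [19, 48, 37, 95]

[19, 48, 37, 95]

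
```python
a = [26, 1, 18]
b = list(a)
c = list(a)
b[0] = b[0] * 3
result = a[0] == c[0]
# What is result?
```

After line 1: a = [26, 1, 18]
After line 2 (b = list(a), copy): a = [26, 1, 18], b = [26, 1, 18]
After line 3 (c = list(a) is a copy, new object): c = [26, 1, 18]
After line 4 (b[0] = 26 * 3 = 78; only b mutates (copy)): a = [26, 1, 18], b = [78, 1, 18], c = [26, 1, 18]
After line 5 (a[0] = 26, c[0] = 26; result = True)

True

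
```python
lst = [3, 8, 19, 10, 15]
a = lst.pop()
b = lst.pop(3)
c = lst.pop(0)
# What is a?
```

After line 1: lst = [3, 8, 19, 10, 15]
After line 2 (pop() -> a = 15): lst = [3, 8, 19, 10]
After line 3 (pop(3) -> b = 10): lst = [3, 8, 19]
After line 4 (pop(0) -> c = 3): lst = [8, 19]

15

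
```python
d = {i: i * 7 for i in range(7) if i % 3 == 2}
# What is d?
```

{2: 14, 5: 35}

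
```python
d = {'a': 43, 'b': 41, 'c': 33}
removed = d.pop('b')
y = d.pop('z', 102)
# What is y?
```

After line 1: d = {'a': 43, 'b': 41, 'c': 33}
After line 2 (pop 'b' returns 41): d = {'a': 43, 'c': 33}, removed = 41
After line 3 (pop 'z' missing, returns default 102): d = {'a': 43, 'c': 33}, y = 102

102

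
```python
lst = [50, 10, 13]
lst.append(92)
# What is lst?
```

[50, 10, 13, 92]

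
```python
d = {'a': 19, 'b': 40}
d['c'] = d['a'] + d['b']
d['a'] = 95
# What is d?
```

After line 1: d = {'a': 19, 'b': 40}
After line 2 (d['c'] = 19 + 40): d = {'a': 19, 'b': 40, 'c': 59}
After line 3: d = {'a': 95, 'b': 40, 'c': 59}

{'a': 95, 'b': 40, 'c': 59}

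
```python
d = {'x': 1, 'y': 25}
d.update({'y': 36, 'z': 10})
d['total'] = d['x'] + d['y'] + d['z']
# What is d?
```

After line 1: d = {'x': 1, 'y': 25}
After line 2 (y overwritten, z added): d = {'x': 1, 'y': 36, 'z': 10}
After line 3 (total = 1 + 36 + 10 = 47): d = {'x': 1, 'y': 36, 'z': 10, 'total': 47}

{'x': 1, 'y': 36, 'z': 10, 'total': 47}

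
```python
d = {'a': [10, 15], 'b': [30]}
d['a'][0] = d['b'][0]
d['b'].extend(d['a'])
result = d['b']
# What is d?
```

After line 1: d = {'a': [10, 15], 'b': [30]}
After line 2 (a[0] = b[0] = 30): d = {'a': [30, 15], 'b': [30]}
After line 3 (b.extend(a) appends [30, 15]): d = {'a': [30, 15], 'b': [30, 30, 15]}
After line 4: result = d['b'] = [30, 30, 15]

{'a': [30, 15], 'b': [30, 30, 15]}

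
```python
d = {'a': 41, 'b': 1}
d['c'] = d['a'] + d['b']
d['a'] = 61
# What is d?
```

After line 1: d = {'a': 41, 'b': 1}
After line 2 (d['c'] = 41 + 1): d = {'a': 41, 'b': 1, 'c': 42}
After line 3: d = {'a': 61, 'b': 1, 'c': 42}

{'a': 61, 'b': 1, 'c': 42}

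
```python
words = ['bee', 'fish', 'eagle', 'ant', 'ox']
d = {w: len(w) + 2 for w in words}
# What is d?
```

{'bee': 5, 'fish': 6, 'eagle': 7, 'ant': 5, 'ox': 4}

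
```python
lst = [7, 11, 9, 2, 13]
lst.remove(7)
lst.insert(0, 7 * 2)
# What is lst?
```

After line 1: lst = [7, 11, 9, 2, 13]
After line 2 (remove first 7): lst = [11, 9, 2, 13]
After line 3 (insert 14 at index 0): lst = [14, 11, 9, 2, 13]

[14, 11, 9, 2, 13]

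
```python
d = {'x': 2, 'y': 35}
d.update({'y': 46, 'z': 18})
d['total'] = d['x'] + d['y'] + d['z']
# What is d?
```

After line 1: d = {'x': 2, 'y': 35}
After line 2 (y overwritten, z added): d = {'x': 2, 'y': 46, 'z': 18}
After line 3 (total = 2 + 46 + 18 = 66): d = {'x': 2, 'y': 46, 'z': 18, 'total': 66}

{'x': 2, 'y': 46, 'z': 18, 'total': 66}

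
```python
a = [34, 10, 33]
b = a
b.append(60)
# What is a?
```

After line 1: a = [34, 10, 33]
After line 2 (b = a is an alias, same object): a = [34, 10, 33], b = [34, 10, 33]
After line 3 (b.append mutates the shared list): a = [34, 10, 33, 60], b = [34, 10, 33, 60]

[34, 10, 33, 60]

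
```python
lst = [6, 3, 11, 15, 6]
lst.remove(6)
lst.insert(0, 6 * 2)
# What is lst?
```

After line 1: lst = [6, 3, 11, 15, 6]
After line 2 (remove first 6): lst = [3, 11, 15, 6]
After line 3 (insert 12 at index 0): lst = [12, 3, 11, 15, 6]

[12, 3, 11, 15, 6]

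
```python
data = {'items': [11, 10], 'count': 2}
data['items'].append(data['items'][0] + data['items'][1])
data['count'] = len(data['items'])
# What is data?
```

After line 1: data = {'items': [11, 10], 'count': 2}
After line 2 (append 11 + 10 = 21): data = {'items': [11, 10, 21], 'count': 2}
After line 3 (count = len(items) = 3): data = {'items': [11, 10, 21], 'count': 3}

{'items': [11, 10, 21], 'count': 3}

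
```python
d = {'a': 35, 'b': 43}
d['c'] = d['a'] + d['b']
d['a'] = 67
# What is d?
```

After line 1: d = {'a': 35, 'b': 43}
After line 2 (d['c'] = 35 + 43): d = {'a': 35, 'b': 43, 'c': 78}
After line 3: d = {'a': 67, 'b': 43, 'c': 78}

{'a': 67, 'b': 43, 'c': 78}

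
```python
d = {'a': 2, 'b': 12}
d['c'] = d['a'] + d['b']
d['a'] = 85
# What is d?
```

After line 1: d = {'a': 2, 'b': 12}
After line 2 (d['c'] = 2 + 12): d = {'a': 2, 'b': 12, 'c': 14}
After line 3: d = {'a': 85, 'b': 12, 'c': 14}

{'a': 85, 'b': 12, 'c': 14}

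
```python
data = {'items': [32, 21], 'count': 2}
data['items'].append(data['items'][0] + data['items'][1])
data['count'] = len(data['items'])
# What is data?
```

After line 1: data = {'items': [32, 21], 'count': 2}
After line 2 (append 32 + 21 = 53): data = {'items': [32, 21, 53], 'count': 2}
After line 3 (count = len(items) = 3): data = {'items': [32, 21, 53], 'count': 3}

{'items': [32, 21, 53], 'count': 3}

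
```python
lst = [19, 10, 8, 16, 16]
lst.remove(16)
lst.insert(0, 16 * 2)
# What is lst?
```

After line 1: lst = [19, 10, 8, 16, 16]
After line 2 (remove first 16): lst = [19, 10, 8, 16]
After line 3 (insert 32 at index 0): lst = [32, 19, 10, 8, 16]

[32, 19, 10, 8, 16]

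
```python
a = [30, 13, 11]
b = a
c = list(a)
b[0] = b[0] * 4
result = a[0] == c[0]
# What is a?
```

After line 1: a = [30, 13, 11]
After line 2 (b = a, alias): a = [30, 13, 11], b = [30, 13, 11]
After line 3 (c = list(a) is a copy, new object): c = [30, 13, 11]
After line 4 (b[0] = 30 * 4 = 120; mutates shared a/b): a = b = [120, 13, 11], c = [30, 13, 11]
After line 5 (a[0] = 120, c[0] = 30; result = False)

[120, 13, 11]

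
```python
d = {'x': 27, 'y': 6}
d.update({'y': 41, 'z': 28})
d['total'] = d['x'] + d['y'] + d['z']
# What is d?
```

After line 1: d = {'x': 27, 'y': 6}
After line 2 (y overwritten, z added): d = {'x': 27, 'y': 41, 'z': 28}
After line 3 (total = 27 + 41 + 28 = 96): d = {'x': 27, 'y': 41, 'z': 28, 'total': 96}

{'x': 27, 'y': 41, 'z': 28, 'total': 96}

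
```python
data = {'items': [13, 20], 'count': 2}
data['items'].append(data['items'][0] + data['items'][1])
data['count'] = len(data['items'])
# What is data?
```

After line 1: data = {'items': [13, 20], 'count': 2}
After line 2 (append 13 + 20 = 33): data = {'items': [13, 20, 33], 'count': 2}
After line 3 (count = len(items) = 3): data = {'items': [13, 20, 33], 'count': 3}

{'items': [13, 20, 33], 'count': 3}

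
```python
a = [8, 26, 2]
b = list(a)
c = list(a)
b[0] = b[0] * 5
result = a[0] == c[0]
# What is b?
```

After line 1: a = [8, 26, 2]
After line 2 (b = list(a), copy): a = [8, 26, 2], b = [8, 26, 2]
After line 3 (c = list(a) is a copy, new object): c = [8, 26, 2]
After line 4 (b[0] = 8 * 5 = 40; only b mutates (copy)): a = [8, 26, 2], b = [40, 26, 2], c = [8, 26, 2]
After line 5 (a[0] = 8, c[0] = 8; result = True)

[40, 26, 2]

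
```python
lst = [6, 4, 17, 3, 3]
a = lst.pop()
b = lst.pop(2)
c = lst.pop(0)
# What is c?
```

After line 1: lst = [6, 4, 17, 3, 3]
After line 2 (pop() -> a = 3): lst = [6, 4, 17, 3]
After line 3 (pop(2) -> b = 17): lst = [6, 4, 3]
After line 4 (pop(0) -> c = 6): lst = [4, 3]

6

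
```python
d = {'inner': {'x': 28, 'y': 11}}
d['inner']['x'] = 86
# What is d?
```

After line 1: d = {'inner': {'x': 28, 'y': 11}}
After line 2 (inner x overwritten): d = {'inner': {'x': 86, 'y': 11}}

{'inner': {'x': 86, 'y': 11}}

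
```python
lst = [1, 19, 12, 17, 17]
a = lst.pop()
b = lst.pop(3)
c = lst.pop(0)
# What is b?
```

After line 1: lst = [1, 19, 12, 17, 17]
After line 2 (pop() -> a = 17): lst = [1, 19, 12, 17]
After line 3 (pop(3) -> b = 17): lst = [1, 19, 12]
After line 4 (pop(0) -> c = 1): lst = [19, 12]

17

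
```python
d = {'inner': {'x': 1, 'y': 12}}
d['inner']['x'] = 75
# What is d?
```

After line 1: d = {'inner': {'x': 1, 'y': 12}}
After line 2 (inner x overwritten): d = {'inner': {'x': 75, 'y': 12}}

{'inner': {'x': 75, 'y': 12}}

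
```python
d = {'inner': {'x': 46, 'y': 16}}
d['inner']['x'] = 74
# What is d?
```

After line 1: d = {'inner': {'x': 46, 'y': 16}}
After line 2 (inner x overwritten): d = {'inner': {'x': 74, 'y': 16}}

{'inner': {'x': 74, 'y': 16}}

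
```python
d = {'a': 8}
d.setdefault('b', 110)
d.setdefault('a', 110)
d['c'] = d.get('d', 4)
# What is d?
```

After line 1: d = {'a': 8}
After line 2 (setdefault adds 'b'=110): d = {'a': 8, 'b': 110}
After line 3 (setdefault 'a' no-op, already exists): d = {'a': 8, 'b': 110}
After line 4 (get('d', 4) returns default since 'd' not in d): d = {'a': 8, 'b': 110, 'c': 4}

{'a': 8, 'b': 110, 'c': 4}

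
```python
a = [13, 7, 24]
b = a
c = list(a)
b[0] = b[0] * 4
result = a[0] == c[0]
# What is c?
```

After line 1: a = [13, 7, 24]
After line 2 (b = a, alias): a = [13, 7, 24], b = [13, 7, 24]
After line 3 (c = list(a) is a copy, new object): c = [13, 7, 24]
After line 4 (b[0] = 13 * 4 = 52; mutates shared a/b): a = b = [52, 7, 24], c = [13, 7, 24]
After line 5 (a[0] = 52, c[0] = 13; result = False)

[13, 7, 24]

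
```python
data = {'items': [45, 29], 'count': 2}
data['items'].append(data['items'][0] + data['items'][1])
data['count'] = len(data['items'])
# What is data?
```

After line 1: data = {'items': [45, 29], 'count': 2}
After line 2 (append 45 + 29 = 74): data = {'items': [45, 29, 74], 'count': 2}
After line 3 (count = len(items) = 3): data = {'items': [45, 29, 74], 'count': 3}

{'items': [45, 29, 74], 'count': 3}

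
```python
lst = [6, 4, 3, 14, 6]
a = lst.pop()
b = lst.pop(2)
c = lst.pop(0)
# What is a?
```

After line 1: lst = [6, 4, 3, 14, 6]
After line 2 (pop() -> a = 6): lst = [6, 4, 3, 14]
After line 3 (pop(2) -> b = 3): lst = [6, 4, 14]
After line 4 (pop(0) -> c = 6): lst = [4, 14]

6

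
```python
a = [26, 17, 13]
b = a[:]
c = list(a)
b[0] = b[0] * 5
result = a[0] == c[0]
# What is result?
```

After line 1: a = [26, 17, 13]
After line 2 (b = a[:], copy): a = [26, 17, 13], b = [26, 17, 13]
After line 3 (c = list(a) is a copy, new object): c = [26, 17, 13]
After line 4 (b[0] = 26 * 5 = 130; only b mutates (copy)): a = [26, 17, 13], b = [130, 17, 13], c = [26, 17, 13]
After line 5 (a[0] = 26, c[0] = 26; result = True)

True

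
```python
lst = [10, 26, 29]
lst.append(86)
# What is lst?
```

[10, 26, 29, 86]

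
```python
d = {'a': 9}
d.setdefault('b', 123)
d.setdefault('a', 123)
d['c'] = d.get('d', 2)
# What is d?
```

After line 1: d = {'a': 9}
After line 2 (setdefault adds 'b'=123): d = {'a': 9, 'b': 123}
After line 3 (setdefault 'a' no-op, already exists): d = {'a': 9, 'b': 123}
After line 4 (get('d', 2) returns default since 'd' not in d): d = {'a': 9, 'b': 123, 'c': 2}

{'a': 9, 'b': 123, 'c': 2}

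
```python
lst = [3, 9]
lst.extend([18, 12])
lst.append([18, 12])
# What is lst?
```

After line 1: lst = [3, 9]
After line 2 (extend unpacks [18, 12]): lst = [3, 9, 18, 12]
After line 3 (append adds [18, 12] as single element): lst = [3, 9, 18, 12, [18, 12]]

[3, 9, 18, 12, [18, 12]]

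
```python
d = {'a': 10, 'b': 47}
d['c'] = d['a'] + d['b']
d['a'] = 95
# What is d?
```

After line 1: d = {'a': 10, 'b': 47}
After line 2 (d['c'] = 10 + 47): d = {'a': 10, 'b': 47, 'c': 57}
After line 3: d = {'a': 95, 'b': 47, 'c': 57}

{'a': 95, 'b': 47, 'c': 57}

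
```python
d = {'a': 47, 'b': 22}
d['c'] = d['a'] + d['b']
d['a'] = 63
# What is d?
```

After line 1: d = {'a': 47, 'b': 22}
After line 2 (d['c'] = 47 + 22): d = {'a': 47, 'b': 22, 'c': 69}
After line 3: d = {'a': 63, 'b': 22, 'c': 69}

{'a': 63, 'b': 22, 'c': 69}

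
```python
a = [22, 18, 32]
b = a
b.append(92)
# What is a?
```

After line 1: a = [22, 18, 32]
After line 2 (b = a is an alias, same object): a = [22, 18, 32], b = [22, 18, 32]
After line 3 (b.append mutates the shared list): a = [22, 18, 32, 92], b = [22, 18, 32, 92]

[22, 18, 32, 92]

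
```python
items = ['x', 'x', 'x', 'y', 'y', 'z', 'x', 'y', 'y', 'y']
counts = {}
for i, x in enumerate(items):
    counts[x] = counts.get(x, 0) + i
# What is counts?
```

Initial: counts = {}, items = ['x', 'x', 'x', 'y', 'y', 'z', 'x', 'y', 'y', 'y']
i=0, x='x': counts = {'x': 0}
i=1, x='x': counts = {'x': 1}
i=2, x='x': counts = {'x': 3}
i=3, x='y': counts = {'x': 3, 'y': 3}
i=4, x='y': counts = {'x': 3, 'y': 7}
i=5, x='z': counts = {'x': 3, 'y': 7, 'z': 5}
i=6, x='x': counts = {'x': 9, 'y': 7, 'z': 5}
i=7, x='y': counts = {'x': 9, 'y': 14, 'z': 5}
i=8, x='y': counts = {'x': 9, 'y': 22, 'z': 5}
i=9, x='y': counts = {'x': 9, 'y': 31, 'z': 5}

{'x': 9, 'y': 31, 'z': 5}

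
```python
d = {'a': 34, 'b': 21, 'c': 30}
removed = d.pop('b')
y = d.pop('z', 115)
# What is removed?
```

After line 1: d = {'a': 34, 'b': 21, 'c': 30}
After line 2 (pop 'b' returns 21): d = {'a': 34, 'c': 30}, removed = 21
After line 3 (pop 'z' missing, returns default 115): d = {'a': 34, 'c': 30}, y = 115

21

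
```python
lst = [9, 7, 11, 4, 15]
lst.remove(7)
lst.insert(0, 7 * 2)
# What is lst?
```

After line 1: lst = [9, 7, 11, 4, 15]
After line 2 (remove first 7): lst = [9, 11, 4, 15]
After line 3 (insert 14 at index 0): lst = [14, 9, 11, 4, 15]

[14, 9, 11, 4, 15]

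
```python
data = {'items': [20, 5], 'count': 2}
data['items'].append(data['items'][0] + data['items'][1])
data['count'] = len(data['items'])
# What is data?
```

After line 1: data = {'items': [20, 5], 'count': 2}
After line 2 (append 20 + 5 = 25): data = {'items': [20, 5, 25], 'count': 2}
After line 3 (count = len(items) = 3): data = {'items': [20, 5, 25], 'count': 3}

{'items': [20, 5, 25], 'count': 3}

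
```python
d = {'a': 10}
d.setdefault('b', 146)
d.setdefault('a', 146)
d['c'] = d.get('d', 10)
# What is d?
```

After line 1: d = {'a': 10}
After line 2 (setdefault adds 'b'=146): d = {'a': 10, 'b': 146}
After line 3 (setdefault 'a' no-op, already exists): d = {'a': 10, 'b': 146}
After line 4 (get('d', 10) returns default since 'd' not in d): d = {'a': 10, 'b': 146, 'c': 10}

{'a': 10, 'b': 146, 'c': 10}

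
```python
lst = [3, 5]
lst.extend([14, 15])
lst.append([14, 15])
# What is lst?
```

After line 1: lst = [3, 5]
After line 2 (extend unpacks [14, 15]): lst = [3, 5, 14, 15]
After line 3 (append adds [14, 15] as single element): lst = [3, 5, 14, 15, [14, 15]]

[3, 5, 14, 15, [14, 15]]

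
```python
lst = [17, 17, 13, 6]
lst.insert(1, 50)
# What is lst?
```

[17, 50, 17, 13, 6]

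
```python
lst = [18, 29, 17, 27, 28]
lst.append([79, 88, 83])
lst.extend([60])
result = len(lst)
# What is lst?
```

After line 1: lst = [18, 29, 17, 27, 28]
After line 2 (append adds [79, 88, 83] as single element): lst = [18, 29, 17, 27, 28, [79, 88, 83]]
After line 3 (extend unpacks [60], adds 60): lst = [18, 29, 17, 27, 28, [79, 88, 83], 60]
After line 4: result = len(lst) = 7

[18, 29, 17, 27, 28, [79, 88, 83], 60]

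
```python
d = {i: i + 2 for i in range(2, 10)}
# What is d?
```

{2: 4, 3: 5, 4: 6, 5: 7, 6: 8, 7: 9, 8: 10, 9: 11}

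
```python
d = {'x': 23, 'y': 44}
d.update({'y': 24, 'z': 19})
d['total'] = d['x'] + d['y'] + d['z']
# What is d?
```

After line 1: d = {'x': 23, 'y': 44}
After line 2 (y overwritten, z added): d = {'x': 23, 'y': 24, 'z': 19}
After line 3 (total = 23 + 24 + 19 = 66): d = {'x': 23, 'y': 24, 'z': 19, 'total': 66}

{'x': 23, 'y': 24, 'z': 19, 'total': 66}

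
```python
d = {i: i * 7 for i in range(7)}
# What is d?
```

{0: 0, 1: 7, 2: 14, 3: 21, 4: 28, 5: 35, 6: 42}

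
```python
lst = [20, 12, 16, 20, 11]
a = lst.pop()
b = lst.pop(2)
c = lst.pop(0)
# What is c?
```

After line 1: lst = [20, 12, 16, 20, 11]
After line 2 (pop() -> a = 11): lst = [20, 12, 16, 20]
After line 3 (pop(2) -> b = 16): lst = [20, 12, 20]
After line 4 (pop(0) -> c = 20): lst = [12, 20]

20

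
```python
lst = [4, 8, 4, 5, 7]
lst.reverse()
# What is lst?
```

[7, 5, 4, 8, 4]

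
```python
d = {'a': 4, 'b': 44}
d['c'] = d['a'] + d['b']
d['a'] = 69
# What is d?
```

After line 1: d = {'a': 4, 'b': 44}
After line 2 (d['c'] = 4 + 44): d = {'a': 4, 'b': 44, 'c': 48}
After line 3: d = {'a': 69, 'b': 44, 'c': 48}

{'a': 69, 'b': 44, 'c': 48}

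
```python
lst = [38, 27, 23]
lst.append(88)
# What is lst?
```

[38, 27, 23, 88]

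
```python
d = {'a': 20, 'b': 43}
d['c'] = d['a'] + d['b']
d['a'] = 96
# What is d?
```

After line 1: d = {'a': 20, 'b': 43}
After line 2 (d['c'] = 20 + 43): d = {'a': 20, 'b': 43, 'c': 63}
After line 3: d = {'a': 96, 'b': 43, 'c': 63}

{'a': 96, 'b': 43, 'c': 63}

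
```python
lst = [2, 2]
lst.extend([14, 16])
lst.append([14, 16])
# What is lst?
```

After line 1: lst = [2, 2]
After line 2 (extend unpacks [14, 16]): lst = [2, 2, 14, 16]
After line 3 (append adds [14, 16] as single element): lst = [2, 2, 14, 16, [14, 16]]

[2, 2, 14, 16, [14, 16]]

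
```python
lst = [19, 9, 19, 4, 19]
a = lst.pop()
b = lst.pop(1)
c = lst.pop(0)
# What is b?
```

After line 1: lst = [19, 9, 19, 4, 19]
After line 2 (pop() -> a = 19): lst = [19, 9, 19, 4]
After line 3 (pop(1) -> b = 9): lst = [19, 19, 4]
After line 4 (pop(0) -> c = 19): lst = [19, 4]

9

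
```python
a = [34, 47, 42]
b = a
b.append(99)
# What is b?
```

After line 1: a = [34, 47, 42]
After line 2 (b = a is an alias, same object): a = [34, 47, 42], b = [34, 47, 42]
After line 3 (b.append mutates the shared list): a = [34, 47, 42, 99], b = [34, 47, 42, 99]

[34, 47, 42, 99]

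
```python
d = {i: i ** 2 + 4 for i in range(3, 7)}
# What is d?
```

{3: 13, 4: 20, 5: 29, 6: 40}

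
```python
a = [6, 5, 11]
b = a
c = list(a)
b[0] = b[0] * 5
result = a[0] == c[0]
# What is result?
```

After line 1: a = [6, 5, 11]
After line 2 (b = a, alias): a = [6, 5, 11], b = [6, 5, 11]
After line 3 (c = list(a) is a copy, new object): c = [6, 5, 11]
After line 4 (b[0] = 6 * 5 = 30; mutates shared a/b): a = b = [30, 5, 11], c = [6, 5, 11]
After line 5 (a[0] = 30, c[0] = 6; result = False)

False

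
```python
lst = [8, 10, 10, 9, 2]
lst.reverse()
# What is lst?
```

[2, 9, 10, 10, 8]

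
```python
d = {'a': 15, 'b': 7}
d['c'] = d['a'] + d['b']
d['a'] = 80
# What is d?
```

After line 1: d = {'a': 15, 'b': 7}
After line 2 (d['c'] = 15 + 7): d = {'a': 15, 'b': 7, 'c': 22}
After line 3: d = {'a': 80, 'b': 7, 'c': 22}

{'a': 80, 'b': 7, 'c': 22}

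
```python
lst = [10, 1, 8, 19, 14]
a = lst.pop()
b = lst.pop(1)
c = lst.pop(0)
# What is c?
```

After line 1: lst = [10, 1, 8, 19, 14]
After line 2 (pop() -> a = 14): lst = [10, 1, 8, 19]
After line 3 (pop(1) -> b = 1): lst = [10, 8, 19]
After line 4 (pop(0) -> c = 10): lst = [8, 19]

10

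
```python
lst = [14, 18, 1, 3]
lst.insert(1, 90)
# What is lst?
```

[14, 90, 18, 1, 3]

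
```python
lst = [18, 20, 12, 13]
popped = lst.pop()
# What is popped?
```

13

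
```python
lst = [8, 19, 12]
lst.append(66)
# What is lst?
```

[8, 19, 12, 66]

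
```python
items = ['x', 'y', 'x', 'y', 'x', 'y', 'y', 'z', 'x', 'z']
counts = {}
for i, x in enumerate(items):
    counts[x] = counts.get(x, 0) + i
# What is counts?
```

Initial: counts = {}, items = ['x', 'y', 'x', 'y', 'x', 'y', 'y', 'z', 'x', 'z']
i=0, x='x': counts = {'x': 0}
i=1, x='y': counts = {'x': 0, 'y': 1}
i=2, x='x': counts = {'x': 2, 'y': 1}
i=3, x='y': counts = {'x': 2, 'y': 4}
i=4, x='x': counts = {'x': 6, 'y': 4}
i=5, x='y': counts = {'x': 6, 'y': 9}
i=6, x='y': counts = {'x': 6, 'y': 15}
i=7, x='z': counts = {'x': 6, 'y': 15, 'z': 7}
i=8, x='x': counts = {'x': 14, 'y': 15, 'z': 7}
i=9, x='z': counts = {'x': 14, 'y': 15, 'z': 16}

{'x': 14, 'y': 15, 'z': 16}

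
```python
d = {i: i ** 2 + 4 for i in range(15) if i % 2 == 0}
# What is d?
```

{0: 4, 2: 8, 4: 20, 6: 40, 8: 68, 10: 104, 12: 148, 14: 200}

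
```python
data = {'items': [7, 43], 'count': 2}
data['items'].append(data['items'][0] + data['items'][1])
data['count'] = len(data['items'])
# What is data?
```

After line 1: data = {'items': [7, 43], 'count': 2}
After line 2 (append 7 + 43 = 50): data = {'items': [7, 43, 50], 'count': 2}
After line 3 (count = len(items) = 3): data = {'items': [7, 43, 50], 'count': 3}

{'items': [7, 43, 50], 'count': 3}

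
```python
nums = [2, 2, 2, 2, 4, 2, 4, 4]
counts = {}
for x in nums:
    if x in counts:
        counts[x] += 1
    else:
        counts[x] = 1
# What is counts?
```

Initial: counts = {}, nums = [2, 2, 2, 2, 4, 2, 4, 4]
See 2: counts = {2: 1}
See 2: counts = {2: 2}
See 2: counts = {2: 3}
See 2: counts = {2: 4}
See 4: counts = {2: 4, 4: 1}
See 2: counts = {2: 5, 4: 1}
See 4: counts = {2: 5, 4: 2}
See 4: counts = {2: 5, 4: 3}

{2: 5, 4: 3}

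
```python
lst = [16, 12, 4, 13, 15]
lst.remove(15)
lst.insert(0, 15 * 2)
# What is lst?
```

After line 1: lst = [16, 12, 4, 13, 15]
After line 2 (remove first 15): lst = [16, 12, 4, 13]
After line 3 (insert 30 at index 0): lst = [30, 16, 12, 4, 13]

[30, 16, 12, 4, 13]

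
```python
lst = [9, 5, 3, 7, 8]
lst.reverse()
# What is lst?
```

[8, 7, 3, 5, 9]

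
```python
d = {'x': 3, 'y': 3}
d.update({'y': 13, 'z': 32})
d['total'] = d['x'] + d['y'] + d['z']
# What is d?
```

After line 1: d = {'x': 3, 'y': 3}
After line 2 (y overwritten, z added): d = {'x': 3, 'y': 13, 'z': 32}
After line 3 (total = 3 + 13 + 32 = 48): d = {'x': 3, 'y': 13, 'z': 32, 'total': 48}

{'x': 3, 'y': 13, 'z': 32, 'total': 48}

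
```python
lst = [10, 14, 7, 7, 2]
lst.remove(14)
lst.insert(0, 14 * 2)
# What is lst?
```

After line 1: lst = [10, 14, 7, 7, 2]
After line 2 (remove first 14): lst = [10, 7, 7, 2]
After line 3 (insert 28 at index 0): lst = [28, 10, 7, 7, 2]

[28, 10, 7, 7, 2]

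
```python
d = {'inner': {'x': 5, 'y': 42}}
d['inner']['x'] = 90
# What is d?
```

After line 1: d = {'inner': {'x': 5, 'y': 42}}
After line 2 (inner x overwritten): d = {'inner': {'x': 90, 'y': 42}}

{'inner': {'x': 90, 'y': 42}}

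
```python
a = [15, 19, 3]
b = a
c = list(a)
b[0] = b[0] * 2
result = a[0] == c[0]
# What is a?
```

After line 1: a = [15, 19, 3]
After line 2 (b = a, alias): a = [15, 19, 3], b = [15, 19, 3]
After line 3 (c = list(a) is a copy, new object): c = [15, 19, 3]
After line 4 (b[0] = 15 * 2 = 30; mutates shared a/b): a = b = [30, 19, 3], c = [15, 19, 3]
After line 5 (a[0] = 30, c[0] = 15; result = False)

[30, 19, 3]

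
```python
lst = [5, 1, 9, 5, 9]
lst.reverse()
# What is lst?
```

[9, 5, 9, 1, 5]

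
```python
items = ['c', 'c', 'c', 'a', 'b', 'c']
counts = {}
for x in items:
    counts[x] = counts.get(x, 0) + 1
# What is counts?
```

Initial: counts = {}, items = ['c', 'c', 'c', 'a', 'b', 'c']
See 'c': counts = {'c': 1}
See 'c': counts = {'c': 2}
See 'c': counts = {'c': 3}
See 'a': counts = {'c': 3, 'a': 1}
See 'b': counts = {'c': 3, 'a': 1, 'b': 1}
See 'c': counts = {'c': 4, 'a': 1, 'b': 1}

{'c': 4, 'a': 1, 'b': 1}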